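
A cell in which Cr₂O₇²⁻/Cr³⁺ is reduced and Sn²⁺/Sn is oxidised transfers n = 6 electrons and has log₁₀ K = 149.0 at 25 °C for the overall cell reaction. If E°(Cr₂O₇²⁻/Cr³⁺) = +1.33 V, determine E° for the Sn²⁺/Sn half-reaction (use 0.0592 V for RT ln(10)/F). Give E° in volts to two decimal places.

E°cell = (0.0592/n)·log K = (0.0592/6)(149.0) = +1.470 V.
Since Cr₂O₇²⁻/Cr³⁺ is the cathode and Sn²⁺/Sn the anode, E°cell = E°(Cr₂O₇²⁻/Cr³⁺) − E°(Sn²⁺/Sn).
So E°(Sn²⁺/Sn) = E°(Cr₂O₇²⁻/Cr³⁺) − E°cell = (+1.33) − (+1.470) = -0.14 V.

-0.14 V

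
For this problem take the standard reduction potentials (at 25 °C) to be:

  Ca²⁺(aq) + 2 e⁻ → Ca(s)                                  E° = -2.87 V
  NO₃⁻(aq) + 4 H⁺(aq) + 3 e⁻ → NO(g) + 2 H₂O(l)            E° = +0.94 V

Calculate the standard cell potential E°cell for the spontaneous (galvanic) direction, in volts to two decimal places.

The NO₃⁻/NO couple has the higher reduction potential, so it is the cathode; Ca²⁺/Ca is oxidised at the anode.
E°cell = E°(cathode) − E°(anode) = (+0.94) − (-2.87) = +3.81 V.

+3.81 V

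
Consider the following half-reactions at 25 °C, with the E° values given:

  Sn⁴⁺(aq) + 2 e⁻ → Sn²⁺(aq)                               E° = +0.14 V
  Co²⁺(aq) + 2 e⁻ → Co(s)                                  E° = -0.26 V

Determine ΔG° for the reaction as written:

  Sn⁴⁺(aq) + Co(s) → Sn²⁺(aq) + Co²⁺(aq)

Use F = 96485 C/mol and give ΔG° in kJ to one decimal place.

As written, Sn⁴⁺/Sn²⁺ is reduced (cathode) and Co²⁺/Co is oxidised (anode), so E°cell = (+0.14) − (-0.26) = +0.40 V.
Balancing electrons gives n = 2.
ΔG° = −nFE° = −(2)(96485)(+0.40) = -77,188 J = -77.2 kJ.

-77.2 kJ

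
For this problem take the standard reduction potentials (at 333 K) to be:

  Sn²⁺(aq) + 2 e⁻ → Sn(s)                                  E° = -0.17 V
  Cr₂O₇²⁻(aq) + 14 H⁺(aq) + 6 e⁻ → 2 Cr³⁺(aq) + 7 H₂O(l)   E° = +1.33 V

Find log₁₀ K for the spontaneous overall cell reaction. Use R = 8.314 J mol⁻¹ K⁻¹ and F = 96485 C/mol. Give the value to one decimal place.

Cathode: Cr₂O₇²⁻/Cr³⁺; anode: Sn²⁺/Sn. E°cell = (+1.33) − (-0.17) = +1.50 V, with n = 6.
ΔG° = −nFE° = −RT ln K, so ln K = nFE°/(RT) = (6)(96485)(+1.50) / ((8.314)(333)) = 313.652.
log₁₀ K = 313.652 / ln 10 = 136.2.

136.2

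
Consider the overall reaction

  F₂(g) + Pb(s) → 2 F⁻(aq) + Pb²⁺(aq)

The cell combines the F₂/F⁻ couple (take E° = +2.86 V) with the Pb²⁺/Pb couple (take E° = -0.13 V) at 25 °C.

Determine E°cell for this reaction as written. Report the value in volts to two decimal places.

+2.99 V

The F₂/F⁻ couple has the higher reduction potential, so it is the cathode; Pb²⁺/Pb is oxidised at the anode.
E°cell = E°(cathode) − E°(anode) = (+2.86) − (-0.13) = +2.99 V.
Since E°cell > 0, the reaction is spontaneous under standard conditions.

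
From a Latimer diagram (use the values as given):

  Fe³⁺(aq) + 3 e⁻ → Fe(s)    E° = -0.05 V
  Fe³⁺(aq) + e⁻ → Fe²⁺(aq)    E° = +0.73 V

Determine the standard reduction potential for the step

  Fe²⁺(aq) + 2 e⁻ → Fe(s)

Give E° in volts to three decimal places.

Sequential free energies add, so n₃E°₃ = n₁E°₁ + n₂E°₂.
With n₃ = 3, and the known step contributing 1×(+0.73) V, the unknown satisfies 2·E° = 3×(-0.05) − 1×(+0.73) = -0.880.
E° = -0.880 / 2 = -0.440 V.

-0.440 V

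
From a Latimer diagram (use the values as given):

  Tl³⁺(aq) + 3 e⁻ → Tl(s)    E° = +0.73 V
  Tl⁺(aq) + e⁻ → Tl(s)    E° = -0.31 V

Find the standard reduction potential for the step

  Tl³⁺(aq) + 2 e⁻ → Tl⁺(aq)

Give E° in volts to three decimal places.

+1.250 V

Sequential free energies add, so n₃E°₃ = n₁E°₁ + n₂E°₂.
With n₃ = 3, and the known step contributing 1×(-0.31) V, the unknown satisfies 2·E° = 3×(+0.73) − 1×(-0.31) = +2.500.
E° = +2.500 / 2 = +1.250 V.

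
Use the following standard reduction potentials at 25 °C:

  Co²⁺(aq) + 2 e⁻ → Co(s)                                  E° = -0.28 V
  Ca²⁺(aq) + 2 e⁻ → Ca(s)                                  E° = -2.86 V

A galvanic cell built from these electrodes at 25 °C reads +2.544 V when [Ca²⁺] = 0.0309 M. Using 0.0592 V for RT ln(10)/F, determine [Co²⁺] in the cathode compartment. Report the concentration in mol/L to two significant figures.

Co²⁺/Co is the cathode, Ca²⁺/Ca the anode: E°cell = +2.58 V, n = 2.
Overall reaction: Co²⁺(aq) + Ca(s) → Co(s) + Ca²⁺(aq); Q = [Ca²⁺]^1/[Co²⁺]^1.
From E = E° − (0.0592/n) log Q: log Q = (E° − E)·n/0.0592 = (+2.58 − (+2.544))·2/0.0592 = 1.2162.
So 1·log[Co²⁺] = 1·log(0.0309) − log Q = -1.5100 − (1.2162) = -2.7262; [Co²⁺] = 10^(-2.7262) ≈ 0.0019 M.

0.0019 M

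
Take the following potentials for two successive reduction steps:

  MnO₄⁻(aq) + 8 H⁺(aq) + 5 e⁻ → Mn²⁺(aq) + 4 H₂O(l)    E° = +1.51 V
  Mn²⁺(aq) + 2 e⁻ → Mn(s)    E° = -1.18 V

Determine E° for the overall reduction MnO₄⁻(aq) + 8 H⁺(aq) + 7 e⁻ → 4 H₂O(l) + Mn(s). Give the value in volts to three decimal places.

Adding the free-energy changes (−nFE°) of the two steps gives −n₃FE°₃ = −n₁FE°₁ − n₂FE°₂.
E°₃ = (5×+1.51 + 2×-1.18) / 7 = (+5.190) / 7 = +0.741 V.

+0.741 V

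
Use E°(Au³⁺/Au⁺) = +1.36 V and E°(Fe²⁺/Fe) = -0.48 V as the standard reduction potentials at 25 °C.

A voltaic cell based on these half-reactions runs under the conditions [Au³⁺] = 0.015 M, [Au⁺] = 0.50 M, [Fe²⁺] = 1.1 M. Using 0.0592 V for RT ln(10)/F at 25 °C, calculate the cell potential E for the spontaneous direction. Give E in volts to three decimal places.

Au³⁺/Au⁺ is the cathode (higher E°), Fe²⁺/Fe the anode: E°cell = +1.36 − (-0.48) = +1.84 V, n = 2.
Overall: Au³⁺(aq) + Fe(s) → Au⁺(aq) + Fe²⁺(aq)
Q = [Au⁺]·[Fe²⁺] / ([Au³⁺]); log Q = 1.564.
E = E° − (0.0592/n) log Q = +1.84 − (0.0592/2)(1.564) = +1.794 V.

+1.794 V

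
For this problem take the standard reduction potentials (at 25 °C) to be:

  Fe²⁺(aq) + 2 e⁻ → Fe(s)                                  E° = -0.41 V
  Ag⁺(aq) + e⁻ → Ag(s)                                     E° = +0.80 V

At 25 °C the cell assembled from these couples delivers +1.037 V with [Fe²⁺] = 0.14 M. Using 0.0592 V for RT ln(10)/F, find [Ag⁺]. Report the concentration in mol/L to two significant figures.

0.00045 M

Ag⁺/Ag is the cathode, Fe²⁺/Fe the anode: E°cell = +1.21 V, n = 2.
Overall reaction: 2 Ag⁺(aq) + Fe(s) → 2 Ag(s) + Fe²⁺(aq); Q = [Fe²⁺]^1/[Ag⁺]^2.
From E = E° − (0.0592/n) log Q: log Q = (E° − E)·n/0.0592 = (+1.21 − (+1.037))·2/0.0592 = 5.8446.
So 2·log[Ag⁺] = 1·log(0.14) − log Q = -0.8539 − (5.8446) = -6.6985; log[Ag⁺] = -6.6985 / 2 = -3.3493; [Ag⁺] = 10^(-3.3493) ≈ 0.00045 M.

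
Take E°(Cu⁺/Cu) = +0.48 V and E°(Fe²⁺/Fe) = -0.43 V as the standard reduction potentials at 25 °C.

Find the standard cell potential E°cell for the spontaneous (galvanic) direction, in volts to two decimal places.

The Cu⁺/Cu couple has the higher reduction potential, so it is the cathode; Fe²⁺/Fe is oxidised at the anode.
E°cell = E°(cathode) − E°(anode) = (+0.48) − (-0.43) = +0.91 V.
Since E°cell > 0, the reaction is spontaneous under standard conditions.

+0.91 V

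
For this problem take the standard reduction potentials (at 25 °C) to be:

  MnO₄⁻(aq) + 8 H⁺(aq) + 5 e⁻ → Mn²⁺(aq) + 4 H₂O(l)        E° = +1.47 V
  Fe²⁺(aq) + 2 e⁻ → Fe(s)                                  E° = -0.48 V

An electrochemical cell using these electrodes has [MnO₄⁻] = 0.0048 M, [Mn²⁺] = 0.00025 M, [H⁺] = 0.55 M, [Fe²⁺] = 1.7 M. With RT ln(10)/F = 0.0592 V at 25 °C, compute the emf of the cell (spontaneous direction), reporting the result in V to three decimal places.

+1.934 V

MnO₄⁻/Mn²⁺ is the cathode (higher E°), Fe²⁺/Fe the anode: E°cell = +1.47 − (-0.48) = +1.95 V, n = 10.
Overall: 2 MnO₄⁻(aq) + 16 H⁺(aq) + 5 Fe(s) → 2 Mn²⁺(aq) + 8 H₂O(l) + 5 Fe²⁺(aq)
Q = [Mn²⁺]^2·[Fe²⁺]^5 / ([MnO₄⁻]^2·[H⁺]^16); log Q = 2.740.
E = E° − (0.0592/n) log Q = +1.95 − (0.0592/10)(2.740) = +1.934 V.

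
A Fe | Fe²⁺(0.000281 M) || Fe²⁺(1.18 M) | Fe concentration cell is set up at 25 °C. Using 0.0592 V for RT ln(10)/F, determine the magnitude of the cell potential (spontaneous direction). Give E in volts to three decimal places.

For a concentration cell E°cell = 0. The 1.18 M side is the cathode (reduction is favoured where [Fe²⁺] is higher).
With n = 2, E = −(0.0592/2) log([Fe²⁺]ₐₙ/[Fe²⁺]꜀ₐₜ) = −(0.0592/2) log(0.000281/1.18) = −(0.0592/2)(-3.623) = +0.107 V.

+0.107 V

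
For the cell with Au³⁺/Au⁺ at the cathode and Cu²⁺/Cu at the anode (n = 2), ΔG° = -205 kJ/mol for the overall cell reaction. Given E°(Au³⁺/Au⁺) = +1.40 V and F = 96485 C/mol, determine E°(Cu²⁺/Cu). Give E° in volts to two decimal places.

E°cell = −ΔG°/(nF) = −(-205×10³)/((2)(96485)) = +1.062 V.
Since Au³⁺/Au⁺ is the cathode and Cu²⁺/Cu the anode, E°cell = E°(Au³⁺/Au⁺) − E°(Cu²⁺/Cu).
So E°(Cu²⁺/Cu) = E°(Au³⁺/Au⁺) − E°cell = (+1.40) − (+1.062) = +0.34 V.

+0.34 V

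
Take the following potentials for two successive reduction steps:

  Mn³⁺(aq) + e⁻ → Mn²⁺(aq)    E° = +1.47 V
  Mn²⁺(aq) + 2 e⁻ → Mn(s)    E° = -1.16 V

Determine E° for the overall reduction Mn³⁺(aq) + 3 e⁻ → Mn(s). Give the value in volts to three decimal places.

Adding the free-energy changes (−nFE°) of the two steps gives −n₃FE°₃ = −n₁FE°₁ − n₂FE°₂.
E°₃ = (1×+1.47 + 2×-1.16) / 3 = (-0.850) / 3 = -0.283 V.
Simply averaging or adding the two E° values would be wrong; the electron-weighted sum is required.

-0.283 V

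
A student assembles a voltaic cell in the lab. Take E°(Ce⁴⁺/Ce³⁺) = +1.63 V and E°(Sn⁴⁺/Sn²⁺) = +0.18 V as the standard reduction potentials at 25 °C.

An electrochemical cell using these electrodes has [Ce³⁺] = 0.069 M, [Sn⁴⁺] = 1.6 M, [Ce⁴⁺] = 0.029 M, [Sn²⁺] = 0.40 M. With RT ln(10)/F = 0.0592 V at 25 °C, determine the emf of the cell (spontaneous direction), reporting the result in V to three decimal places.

Ce⁴⁺/Ce³⁺ is the cathode (higher E°), Sn⁴⁺/Sn²⁺ the anode: E°cell = +1.63 − (+0.18) = +1.45 V, n = 2.
Overall: 2 Ce⁴⁺(aq) + Sn²⁺(aq) → 2 Ce³⁺(aq) + Sn⁴⁺(aq)
Q = [Ce³⁺]^2·[Sn⁴⁺] / ([Ce⁴⁺]^2·[Sn²⁺]); log Q = 1.355.
E = E° − (0.0592/n) log Q = +1.45 − (0.0592/2)(1.355) = +1.410 V.

+1.410 V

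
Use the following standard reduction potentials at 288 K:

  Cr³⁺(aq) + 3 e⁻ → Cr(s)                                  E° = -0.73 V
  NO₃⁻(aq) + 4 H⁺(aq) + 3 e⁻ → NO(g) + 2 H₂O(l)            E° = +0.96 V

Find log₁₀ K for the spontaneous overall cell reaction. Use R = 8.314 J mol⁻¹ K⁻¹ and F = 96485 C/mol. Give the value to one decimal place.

88.7

Cathode: NO₃⁻/NO; anode: Cr³⁺/Cr. E°cell = (+0.96) − (-0.73) = +1.69 V, with n = 3.
ΔG° = −nFE° = −RT ln K, so ln K = nFE°/(RT) = (3)(96485)(+1.69) / ((8.314)(288)) = 204.299.
log₁₀ K = 204.299 / ln 10 = 88.7.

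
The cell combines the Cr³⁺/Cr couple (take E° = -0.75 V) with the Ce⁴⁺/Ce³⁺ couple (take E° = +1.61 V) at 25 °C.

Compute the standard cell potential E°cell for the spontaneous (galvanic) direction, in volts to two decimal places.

+2.36 V

The Ce⁴⁺/Ce³⁺ couple has the higher reduction potential, so it is the cathode; Cr³⁺/Cr is oxidised at the anode.
E°cell = E°(cathode) − E°(anode) = (+1.61) − (-0.75) = +2.36 V.
Since E°cell > 0, the reaction is spontaneous under standard conditions.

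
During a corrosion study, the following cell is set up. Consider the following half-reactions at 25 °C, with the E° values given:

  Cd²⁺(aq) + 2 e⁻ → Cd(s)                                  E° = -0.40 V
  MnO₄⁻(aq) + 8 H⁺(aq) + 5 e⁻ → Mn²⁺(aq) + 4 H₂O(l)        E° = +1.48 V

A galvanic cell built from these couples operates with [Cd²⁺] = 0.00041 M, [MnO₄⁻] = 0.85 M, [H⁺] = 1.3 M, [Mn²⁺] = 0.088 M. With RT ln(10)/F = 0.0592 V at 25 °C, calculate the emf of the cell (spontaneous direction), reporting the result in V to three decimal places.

MnO₄⁻/Mn²⁺ is the cathode (higher E°), Cd²⁺/Cd the anode: E°cell = +1.48 − (-0.40) = +1.88 V, n = 10.
Overall: 2 MnO₄⁻(aq) + 16 H⁺(aq) + 5 Cd(s) → 2 Mn²⁺(aq) + 8 H₂O(l) + 5 Cd²⁺(aq)
Q = [Mn²⁺]^2·[Cd²⁺]^5 / ([MnO₄⁻]^2·[H⁺]^16); log Q = -20.729.
E = E° − (0.0592/n) log Q = +1.88 − (0.0592/10)(-20.729) = +2.003 V.

+2.003 V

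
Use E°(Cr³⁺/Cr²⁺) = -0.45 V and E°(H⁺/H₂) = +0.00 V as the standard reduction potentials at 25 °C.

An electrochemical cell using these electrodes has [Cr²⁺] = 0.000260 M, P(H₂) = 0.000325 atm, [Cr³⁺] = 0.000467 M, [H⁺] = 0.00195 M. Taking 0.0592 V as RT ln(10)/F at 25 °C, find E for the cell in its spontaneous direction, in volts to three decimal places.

+0.378 V

H⁺/H₂ is the cathode (higher E°), Cr³⁺/Cr²⁺ the anode: E°cell = +0.00 − (-0.45) = +0.45 V, n = 2.
Overall: 2 H⁺(aq) + 2 Cr²⁺(aq) → H₂(g) + 2 Cr³⁺(aq)
Q = P(H₂)·[Cr³⁺]^2 / ([H⁺]^2·[Cr²⁺]^2); log Q = 2.441.
E = E° − (0.0592/n) log Q = +0.45 − (0.0592/2)(2.441) = +0.378 V.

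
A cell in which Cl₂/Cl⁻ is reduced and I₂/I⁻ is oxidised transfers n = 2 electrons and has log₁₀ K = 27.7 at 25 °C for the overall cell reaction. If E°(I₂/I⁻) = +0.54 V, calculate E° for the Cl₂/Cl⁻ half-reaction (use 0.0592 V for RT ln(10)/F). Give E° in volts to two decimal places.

+1.36 V

E°cell = (0.0592/n)·log K = (0.0592/2)(27.7) = +0.820 V.
Since Cl₂/Cl⁻ is the cathode and I₂/I⁻ the anode, E°cell = E°(Cl₂/Cl⁻) − E°(I₂/I⁻).
So E°(Cl₂/Cl⁻) = E°cell + E°(I₂/I⁻) = +0.820 + (+0.54) = +1.36 V.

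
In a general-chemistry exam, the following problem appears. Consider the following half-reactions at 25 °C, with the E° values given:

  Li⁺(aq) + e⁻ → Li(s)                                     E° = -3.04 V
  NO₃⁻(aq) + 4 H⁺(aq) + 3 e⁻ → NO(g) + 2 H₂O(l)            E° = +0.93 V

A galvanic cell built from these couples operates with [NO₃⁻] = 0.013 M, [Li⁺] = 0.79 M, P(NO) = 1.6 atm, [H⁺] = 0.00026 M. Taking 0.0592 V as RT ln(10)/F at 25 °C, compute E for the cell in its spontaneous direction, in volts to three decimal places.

NO₃⁻/NO is the cathode (higher E°), Li⁺/Li the anode: E°cell = +0.93 − (-3.04) = +3.97 V, n = 3.
Overall: NO₃⁻(aq) + 4 H⁺(aq) + 3 Li(s) → NO(g) + 2 H₂O(l) + 3 Li⁺(aq)
Q = P(NO)·[Li⁺]^3 / ([NO₃⁻]·[H⁺]^4); log Q = 16.123.
E = E° − (0.0592/n) log Q = +3.97 − (0.0592/3)(16.123) = +3.652 V.

+3.652 V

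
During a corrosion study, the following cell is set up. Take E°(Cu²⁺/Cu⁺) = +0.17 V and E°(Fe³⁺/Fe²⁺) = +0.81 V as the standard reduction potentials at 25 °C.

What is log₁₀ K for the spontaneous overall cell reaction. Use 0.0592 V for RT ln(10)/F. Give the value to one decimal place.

Cathode: Fe³⁺/Fe²⁺; anode: Cu²⁺/Cu⁺. E°cell = +0.64 V, n = 1.
log K = nE°cell / 0.0592 = (1)(+0.64) / 0.0592 = 10.8.

10.8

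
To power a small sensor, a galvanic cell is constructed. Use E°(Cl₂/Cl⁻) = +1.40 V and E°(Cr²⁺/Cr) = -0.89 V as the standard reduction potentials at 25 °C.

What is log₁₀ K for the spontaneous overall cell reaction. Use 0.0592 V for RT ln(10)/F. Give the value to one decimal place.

77.4

Cathode: Cl₂/Cl⁻; anode: Cr²⁺/Cr. E°cell = +2.29 V, n = 2.
log K = nE°cell / 0.0592 = (2)(+2.29) / 0.0592 = 77.4.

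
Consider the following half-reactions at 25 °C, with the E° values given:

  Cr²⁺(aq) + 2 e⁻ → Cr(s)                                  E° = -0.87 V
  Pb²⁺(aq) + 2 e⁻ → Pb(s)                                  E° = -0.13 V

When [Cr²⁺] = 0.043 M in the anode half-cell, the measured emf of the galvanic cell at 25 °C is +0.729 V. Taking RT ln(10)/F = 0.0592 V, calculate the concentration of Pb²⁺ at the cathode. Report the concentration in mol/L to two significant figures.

Pb²⁺/Pb is the cathode, Cr²⁺/Cr the anode: E°cell = +0.74 V, n = 2.
Overall reaction: Pb²⁺(aq) + Cr(s) → Pb(s) + Cr²⁺(aq); Q = [Cr²⁺]^1/[Pb²⁺]^1.
From E = E° − (0.0592/n) log Q: log Q = (E° − E)·n/0.0592 = (+0.74 − (+0.729))·2/0.0592 = 0.3716.
So 1·log[Pb²⁺] = 1·log(0.043) − log Q = -1.3665 − (0.3716) = -1.7381; [Pb²⁺] = 10^(-1.7381) ≈ 0.018 M.

0.018 M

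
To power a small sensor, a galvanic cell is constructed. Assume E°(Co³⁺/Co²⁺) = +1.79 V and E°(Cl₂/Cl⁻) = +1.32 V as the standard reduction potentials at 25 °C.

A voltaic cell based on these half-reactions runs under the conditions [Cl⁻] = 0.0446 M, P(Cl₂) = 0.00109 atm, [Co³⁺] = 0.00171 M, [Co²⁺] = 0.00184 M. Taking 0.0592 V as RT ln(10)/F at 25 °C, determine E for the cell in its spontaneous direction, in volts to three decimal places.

Co³⁺/Co²⁺ is the cathode (higher E°), Cl₂/Cl⁻ the anode: E°cell = +1.79 − (+1.32) = +0.47 V, n = 2.
Overall: 2 Co³⁺(aq) + 2 Cl⁻(aq) → 2 Co²⁺(aq) + Cl₂(g)
Q = [Co²⁺]^2·P(Cl₂) / ([Co³⁺]^2·[Cl⁻]^2); log Q = -0.198.
E = E° − (0.0592/n) log Q = +0.47 − (0.0592/2)(-0.198) = +0.476 V.

+0.476 V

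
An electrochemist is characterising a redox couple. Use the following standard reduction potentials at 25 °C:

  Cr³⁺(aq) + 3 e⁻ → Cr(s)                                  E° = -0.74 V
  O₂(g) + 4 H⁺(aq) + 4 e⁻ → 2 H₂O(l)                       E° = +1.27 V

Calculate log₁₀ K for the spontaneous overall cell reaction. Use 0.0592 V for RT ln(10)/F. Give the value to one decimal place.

407.4

Cathode: O₂/H₂O; anode: Cr³⁺/Cr. E°cell = +2.01 V, n = 12.
log K = nE°cell / 0.0592 = (12)(+2.01) / 0.0592 = 407.4.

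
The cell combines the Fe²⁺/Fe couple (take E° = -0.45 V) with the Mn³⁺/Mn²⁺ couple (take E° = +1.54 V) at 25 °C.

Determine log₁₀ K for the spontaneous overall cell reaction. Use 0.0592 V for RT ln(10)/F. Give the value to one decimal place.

67.2

Cathode: Mn³⁺/Mn²⁺; anode: Fe²⁺/Fe. E°cell = +1.99 V, n = 2.
log K = nE°cell / 0.0592 = (2)(+1.99) / 0.0592 = 67.2.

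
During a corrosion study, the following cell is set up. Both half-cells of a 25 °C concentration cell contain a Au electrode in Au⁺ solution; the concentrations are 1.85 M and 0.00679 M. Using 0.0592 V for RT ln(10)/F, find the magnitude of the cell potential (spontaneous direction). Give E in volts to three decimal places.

+0.144 V

For a concentration cell E°cell = 0. The 1.85 M side is the cathode (reduction is favoured where [Au⁺] is higher).
With n = 1, E = −(0.0592/1) log([Au⁺]ₐₙ/[Au⁺]꜀ₐₜ) = −(0.0592/1) log(0.00679/1.85) = −(0.0592/1)(-2.435) = +0.144 V.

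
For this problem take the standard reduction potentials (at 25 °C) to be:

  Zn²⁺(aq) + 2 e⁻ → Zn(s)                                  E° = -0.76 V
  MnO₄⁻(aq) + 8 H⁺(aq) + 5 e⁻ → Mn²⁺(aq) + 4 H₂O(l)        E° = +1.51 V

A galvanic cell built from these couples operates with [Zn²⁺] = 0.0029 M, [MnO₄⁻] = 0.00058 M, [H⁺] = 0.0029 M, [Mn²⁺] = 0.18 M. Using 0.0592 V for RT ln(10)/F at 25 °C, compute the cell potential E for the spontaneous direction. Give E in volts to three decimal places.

MnO₄⁻/Mn²⁺ is the cathode (higher E°), Zn²⁺/Zn the anode: E°cell = +1.51 − (-0.76) = +2.27 V, n = 10.
Overall: 2 MnO₄⁻(aq) + 16 H⁺(aq) + 5 Zn(s) → 2 Mn²⁺(aq) + 8 H₂O(l) + 5 Zn²⁺(aq)
Q = [Mn²⁺]^2·[Zn²⁺]^5 / ([MnO₄⁻]^2·[H⁺]^16); log Q = 32.897.
E = E° − (0.0592/n) log Q = +2.27 − (0.0592/10)(32.897) = +2.075 V.

+2.075 V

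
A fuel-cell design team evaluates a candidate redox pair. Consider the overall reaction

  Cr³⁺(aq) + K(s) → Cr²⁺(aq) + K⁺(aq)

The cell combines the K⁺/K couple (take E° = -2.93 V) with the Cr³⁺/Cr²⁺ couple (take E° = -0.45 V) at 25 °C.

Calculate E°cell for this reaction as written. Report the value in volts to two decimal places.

The Cr³⁺/Cr²⁺ couple has the higher reduction potential, so it is the cathode; K⁺/K is oxidised at the anode.
E°cell = E°(cathode) − E°(anode) = (-0.45) − (-2.93) = +2.48 V.
Since E°cell > 0, the reaction is spontaneous under standard conditions.

+2.48 V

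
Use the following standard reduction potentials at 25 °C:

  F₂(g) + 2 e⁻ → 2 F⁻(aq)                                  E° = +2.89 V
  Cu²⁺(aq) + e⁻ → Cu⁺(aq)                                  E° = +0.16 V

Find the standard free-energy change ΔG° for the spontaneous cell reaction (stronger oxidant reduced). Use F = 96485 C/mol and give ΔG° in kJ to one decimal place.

-526.8 kJ

F₂/F⁻ (E° = +2.89 V) is the cathode; Cu²⁺/Cu⁺ (E° = +0.16 V) is the anode, so E°cell = +2.73 V.
Balancing electrons gives n = 2 (lcm of 2 and 1).
ΔG° = −nFE° = −(2)(96485)(+2.73) = -526,808 J = -526.8 kJ.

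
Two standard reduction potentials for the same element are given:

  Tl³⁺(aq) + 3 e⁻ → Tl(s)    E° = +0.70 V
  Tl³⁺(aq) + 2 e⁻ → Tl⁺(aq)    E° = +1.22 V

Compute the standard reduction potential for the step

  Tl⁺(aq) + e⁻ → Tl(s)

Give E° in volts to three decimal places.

-0.340 V

Sequential free energies add, so n₃E°₃ = n₁E°₁ + n₂E°₂.
With n₃ = 3, and the known step contributing 2×(+1.22) V, the unknown satisfies 1·E° = 3×(+0.70) − 2×(+1.22) = -0.340.
E° = -0.340 / 1 = -0.340 V.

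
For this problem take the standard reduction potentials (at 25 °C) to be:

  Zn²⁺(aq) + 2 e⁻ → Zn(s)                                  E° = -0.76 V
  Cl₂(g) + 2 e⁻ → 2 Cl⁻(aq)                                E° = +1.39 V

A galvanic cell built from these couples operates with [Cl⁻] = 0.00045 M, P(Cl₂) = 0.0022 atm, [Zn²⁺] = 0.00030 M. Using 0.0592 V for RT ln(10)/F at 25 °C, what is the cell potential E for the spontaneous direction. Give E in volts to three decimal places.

Cl₂/Cl⁻ is the cathode (higher E°), Zn²⁺/Zn the anode: E°cell = +1.39 − (-0.76) = +2.15 V, n = 2.
Overall: Cl₂(g) + Zn(s) → 2 Cl⁻(aq) + Zn²⁺(aq)
Q = [Cl⁻]^2·[Zn²⁺] / (P(Cl₂)); log Q = -7.559.
E = E° − (0.0592/n) log Q = +2.15 − (0.0592/2)(-7.559) = +2.374 V.

+2.374 V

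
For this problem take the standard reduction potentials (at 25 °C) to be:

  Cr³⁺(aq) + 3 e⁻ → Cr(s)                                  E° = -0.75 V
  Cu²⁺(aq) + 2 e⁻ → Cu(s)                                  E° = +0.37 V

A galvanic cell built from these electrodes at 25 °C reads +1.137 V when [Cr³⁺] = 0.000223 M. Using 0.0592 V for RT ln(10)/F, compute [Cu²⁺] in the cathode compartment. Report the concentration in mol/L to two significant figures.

Cu²⁺/Cu is the cathode, Cr³⁺/Cr the anode: E°cell = +1.12 V, n = 6.
Overall reaction: 3 Cu²⁺(aq) + 2 Cr(s) → 3 Cu(s) + 2 Cr³⁺(aq); Q = [Cr³⁺]^2/[Cu²⁺]^3.
From E = E° − (0.0592/n) log Q: log Q = (E° − E)·n/0.0592 = (+1.12 − (+1.137))·6/0.0592 = -1.7230.
So 3·log[Cu²⁺] = 2·log(0.000223) − log Q = -7.3034 − (-1.7230) = -5.5804; log[Cu²⁺] = -5.5804 / 3 = -1.8601; [Cu²⁺] = 10^(-1.8601) ≈ 0.014 M.

0.014 M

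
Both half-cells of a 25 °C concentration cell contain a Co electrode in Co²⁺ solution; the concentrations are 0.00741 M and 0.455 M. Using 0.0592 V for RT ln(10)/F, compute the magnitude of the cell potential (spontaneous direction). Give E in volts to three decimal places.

For a concentration cell E°cell = 0. The 0.455 M side is the cathode (reduction is favoured where [Co²⁺] is higher).
With n = 2, E = −(0.0592/2) log([Co²⁺]ₐₙ/[Co²⁺]꜀ₐₜ) = −(0.0592/2) log(0.00741/0.455) = −(0.0592/2)(-1.788) = +0.053 V.

+0.053 V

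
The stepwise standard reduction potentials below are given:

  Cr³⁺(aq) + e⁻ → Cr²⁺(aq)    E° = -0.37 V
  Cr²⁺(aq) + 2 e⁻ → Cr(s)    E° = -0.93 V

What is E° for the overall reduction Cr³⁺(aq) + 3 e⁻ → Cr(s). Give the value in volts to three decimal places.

-0.743 V

Adding the free-energy changes (−nFE°) of the two steps gives −n₃FE°₃ = −n₁FE°₁ − n₂FE°₂.
E°₃ = (1×-0.37 + 2×-0.93) / 3 = (-2.230) / 3 = -0.743 V.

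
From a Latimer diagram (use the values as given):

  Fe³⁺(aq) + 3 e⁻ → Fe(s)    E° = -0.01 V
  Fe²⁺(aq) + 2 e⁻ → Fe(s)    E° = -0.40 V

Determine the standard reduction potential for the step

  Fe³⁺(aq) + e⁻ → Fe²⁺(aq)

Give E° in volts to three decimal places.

Sequential free energies add, so n₃E°₃ = n₁E°₁ + n₂E°₂.
With n₃ = 3, and the known step contributing 2×(-0.40) V, the unknown satisfies 1·E° = 3×(-0.01) − 2×(-0.40) = +0.770.
E° = +0.770 / 1 = +0.770 V.

+0.770 V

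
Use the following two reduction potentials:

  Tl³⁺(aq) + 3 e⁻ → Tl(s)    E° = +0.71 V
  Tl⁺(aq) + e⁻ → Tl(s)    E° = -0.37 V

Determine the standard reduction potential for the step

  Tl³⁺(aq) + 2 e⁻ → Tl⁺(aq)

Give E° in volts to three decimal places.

Sequential free energies add, so n₃E°₃ = n₁E°₁ + n₂E°₂.
With n₃ = 3, and the known step contributing 1×(-0.37) V, the unknown satisfies 2·E° = 3×(+0.71) − 1×(-0.37) = +2.500.
E° = +2.500 / 2 = +1.250 V.

+1.250 V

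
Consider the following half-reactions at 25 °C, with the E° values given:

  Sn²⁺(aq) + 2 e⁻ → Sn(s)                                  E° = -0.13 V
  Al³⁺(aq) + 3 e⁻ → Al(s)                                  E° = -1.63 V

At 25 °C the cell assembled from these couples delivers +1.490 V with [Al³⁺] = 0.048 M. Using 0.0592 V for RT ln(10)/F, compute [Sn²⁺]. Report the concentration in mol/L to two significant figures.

Sn²⁺/Sn is the cathode, Al³⁺/Al the anode: E°cell = +1.50 V, n = 6.
Overall reaction: 3 Sn²⁺(aq) + 2 Al(s) → 3 Sn(s) + 2 Al³⁺(aq); Q = [Al³⁺]^2/[Sn²⁺]^3.
From E = E° − (0.0592/n) log Q: log Q = (E° − E)·n/0.0592 = (+1.50 − (+1.490))·6/0.0592 = 1.0135.
So 3·log[Sn²⁺] = 2·log(0.048) − log Q = -2.6375 − (1.0135) = -3.6510; log[Sn²⁺] = -3.6510 / 3 = -1.2170; [Sn²⁺] = 10^(-1.2170) ≈ 0.061 M.

0.061 M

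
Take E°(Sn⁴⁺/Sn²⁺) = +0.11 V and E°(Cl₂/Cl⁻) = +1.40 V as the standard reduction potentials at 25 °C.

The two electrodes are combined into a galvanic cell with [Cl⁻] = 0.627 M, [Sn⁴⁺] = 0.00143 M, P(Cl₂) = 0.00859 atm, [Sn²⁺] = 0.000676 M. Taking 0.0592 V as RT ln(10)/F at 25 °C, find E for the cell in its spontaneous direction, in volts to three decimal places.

+1.231 V

Cl₂/Cl⁻ is the cathode (higher E°), Sn⁴⁺/Sn²⁺ the anode: E°cell = +1.40 − (+0.11) = +1.29 V, n = 2.
Overall: Cl₂(g) + Sn²⁺(aq) → 2 Cl⁻(aq) + Sn⁴⁺(aq)
Q = [Cl⁻]^2·[Sn⁴⁺] / (P(Cl₂)·[Sn²⁺]); log Q = 1.986.
E = E° − (0.0592/n) log Q = +1.29 − (0.0592/2)(1.986) = +1.231 V.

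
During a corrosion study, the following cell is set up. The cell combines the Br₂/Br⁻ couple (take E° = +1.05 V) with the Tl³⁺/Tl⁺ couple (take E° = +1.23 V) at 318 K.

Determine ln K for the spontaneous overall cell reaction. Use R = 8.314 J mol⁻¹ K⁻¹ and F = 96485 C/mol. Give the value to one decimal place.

Cathode: Tl³⁺/Tl⁺; anode: Br₂/Br⁻. E°cell = (+1.23) − (+1.05) = +0.18 V, with n = 2.
ΔG° = −nFE° = −RT ln K, so ln K = nFE°/(RT) = (2)(96485)(+0.18) / ((8.314)(318)) = 13.138.

13.1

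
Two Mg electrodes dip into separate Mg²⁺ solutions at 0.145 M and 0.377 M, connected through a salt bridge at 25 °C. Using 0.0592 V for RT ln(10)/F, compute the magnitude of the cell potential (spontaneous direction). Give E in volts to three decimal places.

+0.012 V

For a concentration cell E°cell = 0. The 0.377 M side is the cathode (reduction is favoured where [Mg²⁺] is higher).
With n = 2, E = −(0.0592/2) log([Mg²⁺]ₐₙ/[Mg²⁺]꜀ₐₜ) = −(0.0592/2) log(0.145/0.377) = −(0.0592/2)(-0.415) = +0.012 V.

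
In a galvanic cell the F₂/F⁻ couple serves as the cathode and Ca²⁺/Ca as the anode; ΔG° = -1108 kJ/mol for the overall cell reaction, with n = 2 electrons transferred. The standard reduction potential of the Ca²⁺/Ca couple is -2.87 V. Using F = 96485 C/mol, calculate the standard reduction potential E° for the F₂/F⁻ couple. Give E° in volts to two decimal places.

E°cell = −ΔG°/(nF) = −(-1108×10³)/((2)(96485)) = +5.742 V.
Since F₂/F⁻ is the cathode and Ca²⁺/Ca the anode, E°cell = E°(F₂/F⁻) − E°(Ca²⁺/Ca).
So E°(F₂/F⁻) = E°cell + E°(Ca²⁺/Ca) = +5.742 + (-2.87) = +2.87 V.

+2.87 V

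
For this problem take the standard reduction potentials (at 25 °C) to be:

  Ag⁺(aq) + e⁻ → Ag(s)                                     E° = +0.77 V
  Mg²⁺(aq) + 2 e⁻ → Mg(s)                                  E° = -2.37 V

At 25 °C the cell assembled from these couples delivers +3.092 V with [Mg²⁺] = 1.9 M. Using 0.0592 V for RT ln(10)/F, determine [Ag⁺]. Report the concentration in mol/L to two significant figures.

Ag⁺/Ag is the cathode, Mg²⁺/Mg the anode: E°cell = +3.14 V, n = 2.
Overall reaction: 2 Ag⁺(aq) + Mg(s) → 2 Ag(s) + Mg²⁺(aq); Q = [Mg²⁺]^1/[Ag⁺]^2.
From E = E° − (0.0592/n) log Q: log Q = (E° − E)·n/0.0592 = (+3.14 − (+3.092))·2/0.0592 = 1.6216.
So 2·log[Ag⁺] = 1·log(1.9) − log Q = 0.2788 − (1.6216) = -1.3428; log[Ag⁺] = -1.3428 / 2 = -0.6714; [Ag⁺] = 10^(-0.6714) ≈ 0.21 M.

0.21 M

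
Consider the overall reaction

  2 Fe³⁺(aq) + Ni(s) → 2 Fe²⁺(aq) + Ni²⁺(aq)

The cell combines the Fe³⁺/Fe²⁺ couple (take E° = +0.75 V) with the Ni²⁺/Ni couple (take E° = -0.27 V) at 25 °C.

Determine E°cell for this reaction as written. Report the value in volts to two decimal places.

The Fe³⁺/Fe²⁺ couple has the higher reduction potential, so it is the cathode; Ni²⁺/Ni is oxidised at the anode.
E°cell = E°(cathode) − E°(anode) = (+0.75) − (-0.27) = +1.02 V.

+1.02 V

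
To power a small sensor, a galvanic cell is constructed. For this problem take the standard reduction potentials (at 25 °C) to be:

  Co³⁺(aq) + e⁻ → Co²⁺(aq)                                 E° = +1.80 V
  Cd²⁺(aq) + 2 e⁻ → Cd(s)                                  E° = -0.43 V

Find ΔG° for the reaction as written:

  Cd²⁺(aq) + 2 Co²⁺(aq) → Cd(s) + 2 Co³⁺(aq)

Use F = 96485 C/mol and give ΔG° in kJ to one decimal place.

As written, Cd²⁺/Cd is reduced (cathode) and Co³⁺/Co²⁺ is oxidised (anode), so E°cell = (-0.43) − (+1.80) = -2.23 V.
Balancing electrons gives n = 2.
ΔG° = −nFE° = −(2)(96485)(-2.23) = 430,323 J = +430.3 kJ.

+430.3 kJ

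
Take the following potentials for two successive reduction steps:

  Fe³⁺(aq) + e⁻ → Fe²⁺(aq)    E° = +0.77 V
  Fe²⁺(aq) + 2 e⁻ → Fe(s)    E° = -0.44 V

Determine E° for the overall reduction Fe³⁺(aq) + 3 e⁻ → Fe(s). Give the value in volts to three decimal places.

-0.037 V

Standard free energies of sequential steps add: ΔG°₃ = ΔG°₁ + ΔG°₂, so n₃E°₃ = n₁E°₁ + n₂E°₂.
E°₃ = (1×+0.77 + 2×-0.44) / 3 = (-0.110) / 3 = -0.037 V.
E° values themselves are not directly additive — weighting by electron count is essential.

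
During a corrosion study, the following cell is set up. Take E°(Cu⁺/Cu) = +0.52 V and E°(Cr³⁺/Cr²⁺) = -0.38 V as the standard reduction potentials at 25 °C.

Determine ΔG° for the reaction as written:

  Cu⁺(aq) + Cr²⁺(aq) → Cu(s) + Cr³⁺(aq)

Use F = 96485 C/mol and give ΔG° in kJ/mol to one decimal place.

-86.8 kJ/mol

As written, Cu⁺/Cu is reduced (cathode) and Cr³⁺/Cr²⁺ is oxidised (anode), so E°cell = (+0.52) − (-0.38) = +0.90 V.
Balancing electrons gives n = 1.
ΔG° = −nFE° = −(1)(96485)(+0.90) = -86,836 J = -86.8 kJ/mol.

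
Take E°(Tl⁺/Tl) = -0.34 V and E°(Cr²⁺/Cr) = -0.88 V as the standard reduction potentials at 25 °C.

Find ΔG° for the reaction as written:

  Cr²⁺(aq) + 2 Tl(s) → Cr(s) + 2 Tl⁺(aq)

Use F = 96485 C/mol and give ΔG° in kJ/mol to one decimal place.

+104.2 kJ/mol

As written, Cr²⁺/Cr is reduced (cathode) and Tl⁺/Tl is oxidised (anode), so E°cell = (-0.88) − (-0.34) = -0.54 V.
Balancing electrons gives n = 2.
ΔG° = −nFE° = −(2)(96485)(-0.54) = 104,204 J = +104.2 kJ/mol.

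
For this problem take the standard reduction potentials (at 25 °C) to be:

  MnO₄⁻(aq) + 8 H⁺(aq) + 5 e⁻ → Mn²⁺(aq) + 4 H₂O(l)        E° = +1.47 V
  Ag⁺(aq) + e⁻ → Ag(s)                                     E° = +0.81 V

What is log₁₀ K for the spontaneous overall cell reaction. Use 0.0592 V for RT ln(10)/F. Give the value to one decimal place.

55.7

Cathode: MnO₄⁻/Mn²⁺; anode: Ag⁺/Ag. E°cell = +0.66 V, n = 5.
log K = nE°cell / 0.0592 = (5)(+0.66) / 0.0592 = 55.7.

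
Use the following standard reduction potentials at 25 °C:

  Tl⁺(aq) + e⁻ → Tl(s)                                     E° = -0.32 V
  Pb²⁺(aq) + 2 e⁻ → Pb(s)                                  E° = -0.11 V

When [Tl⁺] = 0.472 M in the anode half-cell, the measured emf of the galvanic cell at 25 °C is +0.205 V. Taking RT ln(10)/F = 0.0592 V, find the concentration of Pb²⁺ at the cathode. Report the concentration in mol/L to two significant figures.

Pb²⁺/Pb is the cathode, Tl⁺/Tl the anode: E°cell = +0.21 V, n = 2.
Overall reaction: Pb²⁺(aq) + 2 Tl(s) → Pb(s) + 2 Tl⁺(aq); Q = [Tl⁺]^2/[Pb²⁺]^1.
From E = E° − (0.0592/n) log Q: log Q = (E° − E)·n/0.0592 = (+0.21 − (+0.205))·2/0.0592 = 0.1689.
So 1·log[Pb²⁺] = 2·log(0.472) − log Q = -0.6521 − (0.1689) = -0.8210; [Pb²⁺] = 10^(-0.8210) ≈ 0.15 M.

0.15 M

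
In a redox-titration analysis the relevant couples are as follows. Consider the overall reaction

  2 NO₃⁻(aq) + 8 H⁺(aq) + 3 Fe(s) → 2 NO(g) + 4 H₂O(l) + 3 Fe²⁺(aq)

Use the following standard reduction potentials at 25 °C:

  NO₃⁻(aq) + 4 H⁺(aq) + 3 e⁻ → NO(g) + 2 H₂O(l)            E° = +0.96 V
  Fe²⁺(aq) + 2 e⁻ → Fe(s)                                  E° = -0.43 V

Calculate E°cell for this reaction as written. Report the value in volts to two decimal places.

+1.39 V

The NO₃⁻/NO couple has the higher reduction potential, so it is the cathode; Fe²⁺/Fe is oxidised at the anode.
E°cell = E°(cathode) − E°(anode) = (+0.96) − (-0.43) = +1.39 V.
Since E°cell > 0, the reaction is spontaneous under standard conditions.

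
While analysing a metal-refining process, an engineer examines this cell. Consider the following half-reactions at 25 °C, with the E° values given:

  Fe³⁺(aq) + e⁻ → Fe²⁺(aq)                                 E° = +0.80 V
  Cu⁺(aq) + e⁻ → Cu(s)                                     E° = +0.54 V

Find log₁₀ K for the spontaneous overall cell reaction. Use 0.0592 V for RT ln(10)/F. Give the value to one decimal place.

Cathode: Fe³⁺/Fe²⁺; anode: Cu⁺/Cu. E°cell = +0.26 V, n = 1.
log K = nE°cell / 0.0592 = (1)(+0.26) / 0.0592 = 4.4.

4.4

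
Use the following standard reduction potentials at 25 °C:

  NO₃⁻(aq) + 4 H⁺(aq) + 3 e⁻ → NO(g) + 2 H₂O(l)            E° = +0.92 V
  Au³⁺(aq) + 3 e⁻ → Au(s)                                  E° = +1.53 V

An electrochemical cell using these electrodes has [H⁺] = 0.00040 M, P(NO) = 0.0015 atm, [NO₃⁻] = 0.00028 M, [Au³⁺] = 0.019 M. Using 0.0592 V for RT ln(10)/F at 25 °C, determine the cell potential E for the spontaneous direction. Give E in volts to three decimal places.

+0.859 V

Au³⁺/Au is the cathode (higher E°), NO₃⁻/NO the anode: E°cell = +1.53 − (+0.92) = +0.61 V, n = 3.
Overall: Au³⁺(aq) + NO(g) + 2 H₂O(l) → Au(s) + NO₃⁻(aq) + 4 H⁺(aq)
Q = [NO₃⁻]·[H⁺]^4 / ([Au³⁺]·P(NO)); log Q = -12.599.
E = E° − (0.0592/n) log Q = +0.61 − (0.0592/3)(-12.599) = +0.859 V.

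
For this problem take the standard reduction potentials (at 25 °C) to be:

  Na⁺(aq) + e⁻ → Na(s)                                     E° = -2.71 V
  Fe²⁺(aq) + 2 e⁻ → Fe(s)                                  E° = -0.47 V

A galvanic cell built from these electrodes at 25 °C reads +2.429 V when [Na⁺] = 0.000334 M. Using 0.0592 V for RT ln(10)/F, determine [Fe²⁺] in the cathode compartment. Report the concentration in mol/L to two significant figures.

0.27 M

Fe²⁺/Fe is the cathode, Na⁺/Na the anode: E°cell = +2.24 V, n = 2.
Overall reaction: Fe²⁺(aq) + 2 Na(s) → Fe(s) + 2 Na⁺(aq); Q = [Na⁺]^2/[Fe²⁺]^1.
From E = E° − (0.0592/n) log Q: log Q = (E° − E)·n/0.0592 = (+2.24 − (+2.429))·2/0.0592 = -6.3851.
So 1·log[Fe²⁺] = 2·log(0.000334) − log Q = -6.9525 − (-6.3851) = -0.5674; [Fe²⁺] = 10^(-0.5674) ≈ 0.27 M.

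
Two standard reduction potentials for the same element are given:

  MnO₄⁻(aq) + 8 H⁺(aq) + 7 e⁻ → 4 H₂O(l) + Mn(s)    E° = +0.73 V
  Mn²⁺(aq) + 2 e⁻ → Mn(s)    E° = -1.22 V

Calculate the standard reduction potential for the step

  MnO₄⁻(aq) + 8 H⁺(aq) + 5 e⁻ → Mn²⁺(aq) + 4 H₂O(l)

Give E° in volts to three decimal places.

+1.510 V

Sequential free energies add, so n₃E°₃ = n₁E°₁ + n₂E°₂.
With n₃ = 7, and the known step contributing 2×(-1.22) V, the unknown satisfies 5·E° = 7×(+0.73) − 2×(-1.22) = +7.550.
E° = +7.550 / 5 = +1.510 V.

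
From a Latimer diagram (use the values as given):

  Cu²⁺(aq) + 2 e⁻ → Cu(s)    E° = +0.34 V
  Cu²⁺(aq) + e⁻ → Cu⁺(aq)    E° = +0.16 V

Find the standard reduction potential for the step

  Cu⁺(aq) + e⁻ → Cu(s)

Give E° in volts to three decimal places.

Sequential free energies add, so n₃E°₃ = n₁E°₁ + n₂E°₂.
With n₃ = 2, and the known step contributing 1×(+0.16) V, the unknown satisfies 1·E° = 2×(+0.34) − 1×(+0.16) = +0.520.
E° = +0.520 / 1 = +0.520 V.

+0.520 V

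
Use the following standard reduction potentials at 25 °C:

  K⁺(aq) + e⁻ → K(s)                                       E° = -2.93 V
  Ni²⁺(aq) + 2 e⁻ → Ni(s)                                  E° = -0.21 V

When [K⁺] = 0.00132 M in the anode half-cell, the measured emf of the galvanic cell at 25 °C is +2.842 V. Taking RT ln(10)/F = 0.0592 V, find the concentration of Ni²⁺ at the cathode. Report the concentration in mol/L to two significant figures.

Ni²⁺/Ni is the cathode, K⁺/K the anode: E°cell = +2.72 V, n = 2.
Overall reaction: Ni²⁺(aq) + 2 K(s) → Ni(s) + 2 K⁺(aq); Q = [K⁺]^2/[Ni²⁺]^1.
From E = E° − (0.0592/n) log Q: log Q = (E° − E)·n/0.0592 = (+2.72 − (+2.842))·2/0.0592 = -4.1216.
So 1·log[Ni²⁺] = 2·log(0.00132) − log Q = -5.7589 − (-4.1216) = -1.6373; [Ni²⁺] = 10^(-1.6373) ≈ 0.023 M.

0.023 M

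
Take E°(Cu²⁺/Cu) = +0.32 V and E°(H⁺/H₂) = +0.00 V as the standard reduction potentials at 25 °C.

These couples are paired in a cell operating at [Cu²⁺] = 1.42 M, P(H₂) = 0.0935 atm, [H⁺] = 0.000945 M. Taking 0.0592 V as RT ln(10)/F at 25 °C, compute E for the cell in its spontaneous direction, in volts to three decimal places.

Cu²⁺/Cu is the cathode (higher E°), H⁺/H₂ the anode: E°cell = +0.32 − (+0.00) = +0.32 V, n = 2.
Overall: Cu²⁺(aq) + H₂(g) → Cu(s) + 2 H⁺(aq)
Q = [H⁺]^2 / ([Cu²⁺]·P(H₂)); log Q = -5.172.
E = E° − (0.0592/n) log Q = +0.32 − (0.0592/2)(-5.172) = +0.473 V.

+0.473 V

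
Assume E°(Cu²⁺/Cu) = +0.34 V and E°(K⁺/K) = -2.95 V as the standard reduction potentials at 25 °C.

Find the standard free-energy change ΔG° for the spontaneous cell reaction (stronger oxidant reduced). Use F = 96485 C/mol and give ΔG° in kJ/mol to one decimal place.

Cu²⁺/Cu (E° = +0.34 V) is the cathode; K⁺/K (E° = -2.95 V) is the anode, so E°cell = +3.29 V.
Balancing electrons gives n = 2 (lcm of 2 and 1).
ΔG° = −nFE° = −(2)(96485)(+3.29) = -634,871 J = -634.9 kJ/mol.

-634.9 kJ/mol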